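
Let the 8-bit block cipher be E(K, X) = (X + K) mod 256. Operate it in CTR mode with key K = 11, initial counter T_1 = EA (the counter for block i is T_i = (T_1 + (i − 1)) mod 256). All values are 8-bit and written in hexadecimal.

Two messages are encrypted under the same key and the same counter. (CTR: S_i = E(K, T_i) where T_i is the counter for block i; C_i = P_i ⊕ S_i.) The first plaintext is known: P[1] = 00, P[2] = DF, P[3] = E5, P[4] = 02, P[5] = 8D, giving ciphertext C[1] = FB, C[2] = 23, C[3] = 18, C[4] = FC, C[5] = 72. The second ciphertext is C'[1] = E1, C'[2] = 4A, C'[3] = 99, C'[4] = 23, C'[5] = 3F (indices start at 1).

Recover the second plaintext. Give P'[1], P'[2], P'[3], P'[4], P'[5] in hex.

P'[1] = 1A, P'[2] = B6, P'[3] = 64, P'[4] = DD, P'[5] = C0

In CTR with a reused counter, both messages share the same keystream S_i, so C_i ⊕ C'_i = P_i ⊕ P'_i and thus P'_i = P_i ⊕ C_i ⊕ C'_i.
P'[1]: 00 ⊕ FB ⊕ E1 = 1A.
P'[2]: DF ⊕ 23 ⊕ 4A = B6.
P'[3]: E5 ⊕ 18 ⊕ 99 = 64.
P'[4]: 02 ⊕ FC ⊕ 23 = DD.
P'[5]: 8D ⊕ 72 ⊕ 3F = C0.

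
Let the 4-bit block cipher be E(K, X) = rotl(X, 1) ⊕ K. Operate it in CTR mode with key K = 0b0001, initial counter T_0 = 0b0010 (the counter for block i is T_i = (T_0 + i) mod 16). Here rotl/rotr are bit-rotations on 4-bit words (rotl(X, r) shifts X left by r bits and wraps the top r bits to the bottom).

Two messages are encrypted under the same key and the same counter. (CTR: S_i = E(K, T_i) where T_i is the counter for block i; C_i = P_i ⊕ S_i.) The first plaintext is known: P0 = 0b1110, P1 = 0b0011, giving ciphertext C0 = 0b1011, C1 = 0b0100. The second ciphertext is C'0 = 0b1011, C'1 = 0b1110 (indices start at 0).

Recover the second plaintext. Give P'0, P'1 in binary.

P'0 = 0b1110, P'1 = 0b1001

In CTR with a reused counter, both messages share the same keystream S_i, so C_i ⊕ C'_i = P_i ⊕ P'_i and thus P'_i = P_i ⊕ C_i ⊕ C'_i.
P'0: 0b1110 ⊕ 0b1011 ⊕ 0b1011 = 0b1110.
P'1: 0b0011 ⊕ 0b0100 ⊕ 0b1110 = 0b1001.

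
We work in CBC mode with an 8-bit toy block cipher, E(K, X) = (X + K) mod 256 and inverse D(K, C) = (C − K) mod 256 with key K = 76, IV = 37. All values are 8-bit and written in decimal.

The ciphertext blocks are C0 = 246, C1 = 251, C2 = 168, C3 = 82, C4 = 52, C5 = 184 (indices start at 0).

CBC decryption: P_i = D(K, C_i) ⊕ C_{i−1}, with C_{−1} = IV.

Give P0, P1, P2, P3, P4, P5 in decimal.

P0: D(K, 246) = 170; 170 ⊕ 37 = 143.
P1: D(K, 251) = 175; 175 ⊕ 246 = 89.
P2: D(K, 168) = 92; 92 ⊕ 251 = 167.
P3: D(K, 82) = 6; 6 ⊕ 168 = 174.
P4: D(K, 52) = 232; 232 ⊕ 82 = 186.
P5: D(K, 184) = 108; 108 ⊕ 52 = 88.

P0 = 143, P1 = 89, P2 = 167, P3 = 174, P4 = 186, P5 = 88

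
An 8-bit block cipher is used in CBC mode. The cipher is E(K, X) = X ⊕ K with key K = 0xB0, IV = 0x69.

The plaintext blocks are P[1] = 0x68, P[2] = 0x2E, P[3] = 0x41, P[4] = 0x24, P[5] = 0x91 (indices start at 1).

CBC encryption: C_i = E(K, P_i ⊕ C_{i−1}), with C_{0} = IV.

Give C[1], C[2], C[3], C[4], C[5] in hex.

C[1]: P[1] ⊕ 0x69 = 0x01; E(K, 0x01) = 0xB1.
C[2]: P[2] ⊕ 0xB1 = 0x9F; E(K, 0x9F) = 0x2F.
C[3]: P[3] ⊕ 0x2F = 0x6E; E(K, 0x6E) = 0xDE.
C[4]: P[4] ⊕ 0xDE = 0xFA; E(K, 0xFA) = 0x4A.
C[5]: P[5] ⊕ 0x4A = 0xDB; E(K, 0xDB) = 0x6B.

C[1] = 0xB1, C[2] = 0x2F, C[3] = 0xDE, C[4] = 0x4A, C[5] = 0x6B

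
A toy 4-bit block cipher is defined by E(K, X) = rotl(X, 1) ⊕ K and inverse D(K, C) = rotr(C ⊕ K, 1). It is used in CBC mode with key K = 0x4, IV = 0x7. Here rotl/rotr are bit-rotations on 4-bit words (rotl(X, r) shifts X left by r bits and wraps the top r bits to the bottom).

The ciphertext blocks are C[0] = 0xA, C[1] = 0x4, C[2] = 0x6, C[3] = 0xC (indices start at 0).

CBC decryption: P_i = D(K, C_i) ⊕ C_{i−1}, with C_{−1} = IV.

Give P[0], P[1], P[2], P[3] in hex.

P[0] = 0x0, P[1] = 0xA, P[2] = 0x5, P[3] = 0x2

P[0]: D(K, 0xA) = 0x7; 0x7 ⊕ 0x7 = 0x0.
P[1]: D(K, 0x4) = 0x0; 0x0 ⊕ 0xA = 0xA.
P[2]: D(K, 0x6) = 0x1; 0x1 ⊕ 0x4 = 0x5.
P[3]: D(K, 0xC) = 0x4; 0x4 ⊕ 0x6 = 0x2.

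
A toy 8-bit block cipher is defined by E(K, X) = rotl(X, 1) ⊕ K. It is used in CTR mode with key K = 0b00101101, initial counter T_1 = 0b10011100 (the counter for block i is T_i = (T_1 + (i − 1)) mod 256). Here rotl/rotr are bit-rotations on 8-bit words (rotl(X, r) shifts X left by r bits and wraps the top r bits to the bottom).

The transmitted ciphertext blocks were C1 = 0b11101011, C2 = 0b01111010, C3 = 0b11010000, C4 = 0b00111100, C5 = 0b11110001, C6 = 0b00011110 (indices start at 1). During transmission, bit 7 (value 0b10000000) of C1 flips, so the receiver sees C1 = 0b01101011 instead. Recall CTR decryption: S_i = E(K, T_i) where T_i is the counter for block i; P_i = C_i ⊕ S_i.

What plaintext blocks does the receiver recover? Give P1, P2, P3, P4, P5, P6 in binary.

P1 = 0b01111111, P2 = 0b01101100, P3 = 0b11000000, P4 = 0b00101110, P5 = 0b10011101, P6 = 0b01110000

Only C1 changed, to 0b01101011. In CTR, a change in C_i flips the same bit in P_i only; the keystream is unaffected. Decrypting the received ciphertext:
P1: T = 0b10011100, S = E(K, T) = 0b00010100; 0b01101011 ⊕ 0b00010100 = 0b01111111.
P2: T = 0b10011101, S = E(K, T) = 0b00010110; 0b01111010 ⊕ 0b00010110 = 0b01101100.
P3: T = 0b10011110, S = E(K, T) = 0b00010000; 0b11010000 ⊕ 0b00010000 = 0b11000000.
P4: T = 0b10011111, S = E(K, T) = 0b00010010; 0b00111100 ⊕ 0b00010010 = 0b00101110.
P5: T = 0b10100000, S = E(K, T) = 0b01101100; 0b11110001 ⊕ 0b01101100 = 0b10011101.
P6: T = 0b10100001, S = E(K, T) = 0b01101110; 0b00011110 ⊕ 0b01101110 = 0b01110000.
Blocks that differ from the original plaintext: P1.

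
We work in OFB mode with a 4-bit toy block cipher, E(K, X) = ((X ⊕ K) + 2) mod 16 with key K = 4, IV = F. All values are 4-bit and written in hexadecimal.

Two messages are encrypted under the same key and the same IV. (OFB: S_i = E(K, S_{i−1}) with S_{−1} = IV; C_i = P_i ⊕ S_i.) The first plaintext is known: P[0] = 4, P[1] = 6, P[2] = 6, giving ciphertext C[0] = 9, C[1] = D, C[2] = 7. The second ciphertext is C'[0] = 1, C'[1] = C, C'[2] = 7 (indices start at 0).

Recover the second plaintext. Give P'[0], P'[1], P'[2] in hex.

P'[0] = C, P'[1] = 7, P'[2] = 6

In OFB with a reused IV, both messages share the same keystream S_i, so C_i ⊕ C'_i = P_i ⊕ P'_i and thus P'_i = P_i ⊕ C_i ⊕ C'_i.
P'[0]: 4 ⊕ 9 ⊕ 1 = C.
P'[1]: 6 ⊕ D ⊕ C = 7.
P'[2]: 6 ⊕ 7 ⊕ 7 = 6.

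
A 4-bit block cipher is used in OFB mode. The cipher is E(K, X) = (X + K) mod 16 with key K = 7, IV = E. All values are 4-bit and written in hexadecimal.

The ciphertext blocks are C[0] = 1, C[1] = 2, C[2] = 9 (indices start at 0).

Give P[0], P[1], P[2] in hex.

P[0] = 4, P[1] = E, P[2] = A

OFB decryption: S_i = E(K, S_{i−1}) with S_{−1} = IV; P_i = C_i ⊕ S_i.
P[0]: S = E(K, E) = 5; 1 ⊕ 5 = 4.
P[1]: S = E(K, 5) = C; 2 ⊕ C = E.
P[2]: S = E(K, C) = 3; 9 ⊕ 3 = A.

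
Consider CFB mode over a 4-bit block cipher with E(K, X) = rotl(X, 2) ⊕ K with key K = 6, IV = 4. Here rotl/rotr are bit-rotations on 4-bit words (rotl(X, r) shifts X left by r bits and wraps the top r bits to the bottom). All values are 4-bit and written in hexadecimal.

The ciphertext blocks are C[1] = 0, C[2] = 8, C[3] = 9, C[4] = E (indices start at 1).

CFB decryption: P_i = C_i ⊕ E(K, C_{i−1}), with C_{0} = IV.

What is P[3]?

P[3] = D

P[3]: E(K, 8) = 4; 9 ⊕ 4 = D.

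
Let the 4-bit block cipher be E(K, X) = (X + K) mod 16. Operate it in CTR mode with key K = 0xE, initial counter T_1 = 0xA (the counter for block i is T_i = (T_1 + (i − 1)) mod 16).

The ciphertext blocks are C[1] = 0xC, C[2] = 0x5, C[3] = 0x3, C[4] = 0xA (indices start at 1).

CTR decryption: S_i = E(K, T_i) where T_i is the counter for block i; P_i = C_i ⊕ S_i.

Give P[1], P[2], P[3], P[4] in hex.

P[1] = 0x4, P[2] = 0xC, P[3] = 0x9, P[4] = 0x1

P[1]: T = 0xA, S = E(K, T) = 0x8; 0xC ⊕ 0x8 = 0x4.
P[2]: T = 0xB, S = E(K, T) = 0x9; 0x5 ⊕ 0x9 = 0xC.
P[3]: T = 0xC, S = E(K, T) = 0xA; 0x3 ⊕ 0xA = 0x9.
P[4]: T = 0xD, S = E(K, T) = 0xB; 0xA ⊕ 0xB = 0x1.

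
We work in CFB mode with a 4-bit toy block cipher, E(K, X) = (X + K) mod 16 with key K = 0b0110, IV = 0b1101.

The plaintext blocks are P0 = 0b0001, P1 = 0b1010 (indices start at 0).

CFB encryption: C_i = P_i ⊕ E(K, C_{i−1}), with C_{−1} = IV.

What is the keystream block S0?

C0: E(K, 0b1101) = 0b0011; 0b0001 ⊕ 0b0011 = 0b0010.
So S0 = 0b0011.

0b0011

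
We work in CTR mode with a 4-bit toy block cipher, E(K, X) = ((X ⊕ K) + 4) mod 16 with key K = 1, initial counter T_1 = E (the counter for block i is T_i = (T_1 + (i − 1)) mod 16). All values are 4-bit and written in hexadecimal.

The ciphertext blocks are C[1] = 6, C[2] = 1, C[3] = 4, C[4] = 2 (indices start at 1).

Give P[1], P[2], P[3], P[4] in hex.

P[1] = 5, P[2] = 3, P[3] = 1, P[4] = 6

CTR decryption: S_i = E(K, T_i) where T_i is the counter for block i; P_i = C_i ⊕ S_i.
P[1]: T = E, S = E(K, T) = 3; 6 ⊕ 3 = 5.
P[2]: T = F, S = E(K, T) = 2; 1 ⊕ 2 = 3.
P[3]: T = 0, S = E(K, T) = 5; 4 ⊕ 5 = 1.
P[4]: T = 1, S = E(K, T) = 4; 2 ⊕ 4 = 6.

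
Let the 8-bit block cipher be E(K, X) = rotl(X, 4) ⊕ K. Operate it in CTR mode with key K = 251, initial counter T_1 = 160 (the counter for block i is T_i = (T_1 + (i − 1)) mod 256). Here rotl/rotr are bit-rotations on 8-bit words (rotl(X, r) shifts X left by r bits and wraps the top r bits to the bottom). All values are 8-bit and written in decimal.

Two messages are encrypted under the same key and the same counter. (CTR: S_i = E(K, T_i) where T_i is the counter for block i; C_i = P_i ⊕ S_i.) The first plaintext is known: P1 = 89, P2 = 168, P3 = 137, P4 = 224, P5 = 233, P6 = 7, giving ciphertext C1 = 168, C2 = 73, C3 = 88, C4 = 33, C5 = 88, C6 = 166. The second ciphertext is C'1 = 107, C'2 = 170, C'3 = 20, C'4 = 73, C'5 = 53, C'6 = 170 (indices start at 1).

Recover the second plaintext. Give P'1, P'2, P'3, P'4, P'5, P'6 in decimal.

P'1 = 154, P'2 = 75, P'3 = 197, P'4 = 136, P'5 = 132, P'6 = 11

In CTR with a reused counter, both messages share the same keystream S_i, so C_i ⊕ C'_i = P_i ⊕ P'_i and thus P'_i = P_i ⊕ C_i ⊕ C'_i.
P'1: 89 ⊕ 168 ⊕ 107 = 154.
P'2: 168 ⊕ 73 ⊕ 170 = 75.
P'3: 137 ⊕ 88 ⊕ 20 = 197.
P'4: 224 ⊕ 33 ⊕ 73 = 136.
P'5: 233 ⊕ 88 ⊕ 53 = 132.
P'6: 7 ⊕ 166 ⊕ 170 = 11.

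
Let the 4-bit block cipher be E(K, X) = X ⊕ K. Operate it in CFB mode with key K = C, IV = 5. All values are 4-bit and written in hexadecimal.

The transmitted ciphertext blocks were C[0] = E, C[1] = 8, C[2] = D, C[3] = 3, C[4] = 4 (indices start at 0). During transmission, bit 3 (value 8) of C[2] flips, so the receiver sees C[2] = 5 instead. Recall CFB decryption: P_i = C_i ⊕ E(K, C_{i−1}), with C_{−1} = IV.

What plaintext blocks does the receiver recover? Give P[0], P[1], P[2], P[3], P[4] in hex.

Only C[2] changed, to 5. In CFB, a change in C_i flips the same bit in P_i and garbles P_{i+1}. Decrypting the received ciphertext:
P[0]: E(K, 5) = 9; E ⊕ 9 = 7.
P[1]: E(K, E) = 2; 8 ⊕ 2 = A.
P[2]: E(K, 8) = 4; 5 ⊕ 4 = 1.
P[3]: E(K, 5) = 9; 3 ⊕ 9 = A.
P[4]: E(K, 3) = F; 4 ⊕ F = B.
Blocks that differ from the original plaintext: P[2], P[3].

P[0] = 7, P[1] = A, P[2] = 1, P[3] = A, P[4] = B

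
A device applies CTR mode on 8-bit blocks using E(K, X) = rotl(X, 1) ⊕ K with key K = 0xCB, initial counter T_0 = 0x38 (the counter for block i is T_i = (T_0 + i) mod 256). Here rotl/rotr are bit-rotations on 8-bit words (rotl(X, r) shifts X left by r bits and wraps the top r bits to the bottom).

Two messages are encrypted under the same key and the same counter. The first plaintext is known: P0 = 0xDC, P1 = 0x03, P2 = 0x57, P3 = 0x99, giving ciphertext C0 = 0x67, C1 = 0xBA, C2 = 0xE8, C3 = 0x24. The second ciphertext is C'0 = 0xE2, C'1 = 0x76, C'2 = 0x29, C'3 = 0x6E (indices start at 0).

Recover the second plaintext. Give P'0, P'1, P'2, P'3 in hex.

In CTR with a reused counter, both messages share the same keystream S_i, so C_i ⊕ C'_i = P_i ⊕ P'_i and thus P'_i = P_i ⊕ C_i ⊕ C'_i.
P'0: 0xDC ⊕ 0x67 ⊕ 0xE2 = 0x59.
P'1: 0x03 ⊕ 0xBA ⊕ 0x76 = 0xCF.
P'2: 0x57 ⊕ 0xE8 ⊕ 0x29 = 0x96.
P'3: 0x99 ⊕ 0x24 ⊕ 0x6E = 0xD3.

P'0 = 0x59, P'1 = 0xCF, P'2 = 0x96, P'3 = 0xD3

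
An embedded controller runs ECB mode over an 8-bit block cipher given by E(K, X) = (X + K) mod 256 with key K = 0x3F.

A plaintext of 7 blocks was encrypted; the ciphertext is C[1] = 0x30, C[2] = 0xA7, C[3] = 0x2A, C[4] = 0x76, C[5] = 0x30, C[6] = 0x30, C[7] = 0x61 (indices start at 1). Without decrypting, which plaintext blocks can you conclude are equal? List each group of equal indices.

P[1] = P[5] = P[6]

ECB encrypts each block independently with the same key, so equal ciphertext blocks imply equal plaintext blocks.
C[1] = C[5] = C[6] = 0x30, so P[1] = P[5] = P[6].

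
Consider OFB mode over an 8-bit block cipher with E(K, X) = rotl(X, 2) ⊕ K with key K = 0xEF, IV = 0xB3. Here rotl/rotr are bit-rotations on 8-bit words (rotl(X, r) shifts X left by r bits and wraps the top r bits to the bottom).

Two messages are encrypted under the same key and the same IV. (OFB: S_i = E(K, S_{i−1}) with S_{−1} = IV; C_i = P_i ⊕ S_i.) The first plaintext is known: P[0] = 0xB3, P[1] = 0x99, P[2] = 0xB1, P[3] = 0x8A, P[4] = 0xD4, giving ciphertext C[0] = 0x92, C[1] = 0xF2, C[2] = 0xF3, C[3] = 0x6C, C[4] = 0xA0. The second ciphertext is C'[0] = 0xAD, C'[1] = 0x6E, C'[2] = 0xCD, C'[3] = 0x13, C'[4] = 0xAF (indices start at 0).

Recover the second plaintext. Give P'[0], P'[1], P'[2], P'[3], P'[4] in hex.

P'[0] = 0x8C, P'[1] = 0x05, P'[2] = 0x8F, P'[3] = 0xF5, P'[4] = 0xDB

In OFB with a reused IV, both messages share the same keystream S_i, so C_i ⊕ C'_i = P_i ⊕ P'_i and thus P'_i = P_i ⊕ C_i ⊕ C'_i.
P'[0]: 0xB3 ⊕ 0x92 ⊕ 0xAD = 0x8C.
P'[1]: 0x99 ⊕ 0xF2 ⊕ 0x6E = 0x05.
P'[2]: 0xB1 ⊕ 0xF3 ⊕ 0xCD = 0x8F.
P'[3]: 0x8A ⊕ 0x6C ⊕ 0x13 = 0xF5.
P'[4]: 0xD4 ⊕ 0xA0 ⊕ 0xAF = 0xDB.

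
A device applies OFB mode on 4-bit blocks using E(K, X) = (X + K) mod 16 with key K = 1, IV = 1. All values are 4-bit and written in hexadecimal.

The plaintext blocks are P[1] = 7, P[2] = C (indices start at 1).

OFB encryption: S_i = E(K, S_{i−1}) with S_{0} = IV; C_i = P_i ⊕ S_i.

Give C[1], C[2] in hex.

C[1] = 5, C[2] = F

C[1]: S = E(K, 1) = 2; 7 ⊕ 2 = 5.
C[2]: S = E(K, 2) = 3; C ⊕ 3 = F.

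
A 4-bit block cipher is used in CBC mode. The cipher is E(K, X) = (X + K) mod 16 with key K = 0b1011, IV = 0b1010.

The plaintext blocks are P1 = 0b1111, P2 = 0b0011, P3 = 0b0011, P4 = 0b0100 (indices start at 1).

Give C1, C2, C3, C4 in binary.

C1 = 0b0000, C2 = 0b1110, C3 = 0b1000, C4 = 0b0111

CBC encryption: C_i = E(K, P_i ⊕ C_{i−1}), with C_{0} = IV.
C1: P1 ⊕ 0b1010 = 0b0101; E(K, 0b0101) = 0b0000.
C2: P2 ⊕ 0b0000 = 0b0011; E(K, 0b0011) = 0b1110.
C3: P3 ⊕ 0b1110 = 0b1101; E(K, 0b1101) = 0b1000.
C4: P4 ⊕ 0b1000 = 0b1100; E(K, 0b1100) = 0b0111.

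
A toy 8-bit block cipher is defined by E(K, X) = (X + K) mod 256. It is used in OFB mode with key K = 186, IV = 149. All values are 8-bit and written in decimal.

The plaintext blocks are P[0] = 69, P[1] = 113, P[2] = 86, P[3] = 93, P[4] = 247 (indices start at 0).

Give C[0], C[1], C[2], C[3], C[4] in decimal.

OFB encryption: S_i = E(K, S_{i−1}) with S_{−1} = IV; C_i = P_i ⊕ S_i.
C[0]: S = E(K, 149) = 79; 69 ⊕ 79 = 10.
C[1]: S = E(K, 79) = 9; 113 ⊕ 9 = 120.
C[2]: S = E(K, 9) = 195; 86 ⊕ 195 = 149.
C[3]: S = E(K, 195) = 125; 93 ⊕ 125 = 32.
C[4]: S = E(K, 125) = 55; 247 ⊕ 55 = 192.

C[0] = 10, C[1] = 120, C[2] = 149, C[3] = 32, C[4] = 192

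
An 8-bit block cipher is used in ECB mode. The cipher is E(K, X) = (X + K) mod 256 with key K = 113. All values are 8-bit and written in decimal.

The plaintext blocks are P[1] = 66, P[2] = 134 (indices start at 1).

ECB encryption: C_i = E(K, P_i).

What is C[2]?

C[2]: E(K, 134) = 247.

C[2] = 247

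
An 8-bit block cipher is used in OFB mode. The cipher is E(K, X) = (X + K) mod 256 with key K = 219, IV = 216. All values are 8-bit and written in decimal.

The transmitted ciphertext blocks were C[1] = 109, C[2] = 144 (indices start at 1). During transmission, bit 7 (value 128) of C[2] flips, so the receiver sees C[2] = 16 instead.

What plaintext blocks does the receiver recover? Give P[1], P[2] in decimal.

P[1] = 222, P[2] = 158

OFB decryption: S_i = E(K, S_{i−1}) with S_{0} = IV; P_i = C_i ⊕ S_i.
Only C[2] changed, to 16. In OFB, a change in C_i flips the same bit in P_i only; the keystream is unaffected. Decrypting the received ciphertext:
P[1]: S = E(K, 216) = 179; 109 ⊕ 179 = 222.
P[2]: S = E(K, 179) = 142; 16 ⊕ 142 = 158.
Blocks that differ from the original plaintext: P[2].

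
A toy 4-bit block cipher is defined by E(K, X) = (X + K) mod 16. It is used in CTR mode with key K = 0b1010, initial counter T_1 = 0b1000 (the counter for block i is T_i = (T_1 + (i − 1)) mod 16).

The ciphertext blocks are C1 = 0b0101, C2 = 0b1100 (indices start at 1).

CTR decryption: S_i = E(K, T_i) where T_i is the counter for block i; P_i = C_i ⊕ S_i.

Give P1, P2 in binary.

P1 = 0b0111, P2 = 0b1111

P1: T = 0b1000, S = E(K, T) = 0b0010; 0b0101 ⊕ 0b0010 = 0b0111.
P2: T = 0b1001, S = E(K, T) = 0b0011; 0b1100 ⊕ 0b0011 = 0b1111.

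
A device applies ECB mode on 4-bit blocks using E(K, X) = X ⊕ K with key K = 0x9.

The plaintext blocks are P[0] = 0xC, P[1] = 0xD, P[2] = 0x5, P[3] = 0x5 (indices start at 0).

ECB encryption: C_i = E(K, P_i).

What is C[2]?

C[2] = 0xC

C[2]: E(K, 0x5) = 0xC.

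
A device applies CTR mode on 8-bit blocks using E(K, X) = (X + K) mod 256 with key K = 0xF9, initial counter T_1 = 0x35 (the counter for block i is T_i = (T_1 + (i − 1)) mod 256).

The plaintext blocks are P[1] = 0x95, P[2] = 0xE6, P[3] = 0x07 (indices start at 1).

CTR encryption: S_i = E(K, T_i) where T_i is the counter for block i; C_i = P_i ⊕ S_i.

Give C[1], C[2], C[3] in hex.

C[1] = 0xBB, C[2] = 0xC9, C[3] = 0x37

C[1]: T = 0x35, S = E(K, T) = 0x2E; 0x95 ⊕ 0x2E = 0xBB.
C[2]: T = 0x36, S = E(K, T) = 0x2F; 0xE6 ⊕ 0x2F = 0xC9.
C[3]: T = 0x37, S = E(K, T) = 0x30; 0x07 ⊕ 0x30 = 0x37.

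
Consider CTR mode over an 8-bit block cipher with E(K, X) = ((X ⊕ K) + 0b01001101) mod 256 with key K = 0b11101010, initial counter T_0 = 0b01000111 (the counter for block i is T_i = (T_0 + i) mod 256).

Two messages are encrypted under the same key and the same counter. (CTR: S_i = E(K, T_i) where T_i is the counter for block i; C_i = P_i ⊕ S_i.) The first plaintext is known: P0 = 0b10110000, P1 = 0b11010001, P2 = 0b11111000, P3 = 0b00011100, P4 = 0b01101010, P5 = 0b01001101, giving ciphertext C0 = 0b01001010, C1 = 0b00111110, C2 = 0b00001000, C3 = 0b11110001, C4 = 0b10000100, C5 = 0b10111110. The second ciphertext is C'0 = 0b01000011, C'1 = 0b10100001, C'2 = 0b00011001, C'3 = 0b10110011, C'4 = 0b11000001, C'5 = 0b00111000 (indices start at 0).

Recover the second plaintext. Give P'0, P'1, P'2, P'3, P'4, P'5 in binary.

P'0 = 0b10111001, P'1 = 0b01001110, P'2 = 0b11101001, P'3 = 0b01011110, P'4 = 0b00101111, P'5 = 0b11001011

In CTR with a reused counter, both messages share the same keystream S_i, so C_i ⊕ C'_i = P_i ⊕ P'_i and thus P'_i = P_i ⊕ C_i ⊕ C'_i.
P'0: 0b10110000 ⊕ 0b01001010 ⊕ 0b01000011 = 0b10111001.
P'1: 0b11010001 ⊕ 0b00111110 ⊕ 0b10100001 = 0b01001110.
P'2: 0b11111000 ⊕ 0b00001000 ⊕ 0b00011001 = 0b11101001.
P'3: 0b00011100 ⊕ 0b11110001 ⊕ 0b10110011 = 0b01011110.
P'4: 0b01101010 ⊕ 0b10000100 ⊕ 0b11000001 = 0b00101111.
P'5: 0b01001101 ⊕ 0b10111110 ⊕ 0b00111000 = 0b11001011.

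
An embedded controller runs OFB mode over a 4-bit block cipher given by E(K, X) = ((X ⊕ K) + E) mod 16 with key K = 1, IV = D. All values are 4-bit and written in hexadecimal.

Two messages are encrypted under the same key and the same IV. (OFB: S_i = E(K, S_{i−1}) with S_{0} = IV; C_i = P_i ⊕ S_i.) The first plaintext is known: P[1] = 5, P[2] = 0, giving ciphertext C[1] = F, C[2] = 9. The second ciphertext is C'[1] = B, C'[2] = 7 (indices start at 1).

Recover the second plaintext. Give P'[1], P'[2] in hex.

P'[1] = 1, P'[2] = E

In OFB with a reused IV, both messages share the same keystream S_i, so C_i ⊕ C'_i = P_i ⊕ P'_i and thus P'_i = P_i ⊕ C_i ⊕ C'_i.
P'[1]: 5 ⊕ F ⊕ B = 1.
P'[2]: 0 ⊕ 9 ⊕ 7 = E.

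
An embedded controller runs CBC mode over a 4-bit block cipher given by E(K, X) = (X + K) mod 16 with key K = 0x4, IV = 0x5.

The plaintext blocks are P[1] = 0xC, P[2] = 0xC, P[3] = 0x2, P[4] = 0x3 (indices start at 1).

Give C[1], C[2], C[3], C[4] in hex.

C[1] = 0xD, C[2] = 0x5, C[3] = 0xB, C[4] = 0xC

CBC encryption: C_i = E(K, P_i ⊕ C_{i−1}), with C_{0} = IV.
C[1]: P[1] ⊕ 0x5 = 0x9; E(K, 0x9) = 0xD.
C[2]: P[2] ⊕ 0xD = 0x1; E(K, 0x1) = 0x5.
C[3]: P[3] ⊕ 0x5 = 0x7; E(K, 0x7) = 0xB.
C[4]: P[4] ⊕ 0xB = 0x8; E(K, 0x8) = 0xC.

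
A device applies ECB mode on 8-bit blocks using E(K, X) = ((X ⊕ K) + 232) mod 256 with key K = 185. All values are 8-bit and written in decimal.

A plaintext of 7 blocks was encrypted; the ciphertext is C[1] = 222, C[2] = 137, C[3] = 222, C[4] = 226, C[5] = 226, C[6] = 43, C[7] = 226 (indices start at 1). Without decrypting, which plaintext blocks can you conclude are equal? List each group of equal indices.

P[1] = P[3]; P[4] = P[5] = P[7]

ECB encrypts each block independently with the same key, so equal ciphertext blocks imply equal plaintext blocks.
C[1] = C[3] = 222, so P[1] = P[3].
C[4] = C[5] = C[7] = 226, so P[4] = P[5] = P[7].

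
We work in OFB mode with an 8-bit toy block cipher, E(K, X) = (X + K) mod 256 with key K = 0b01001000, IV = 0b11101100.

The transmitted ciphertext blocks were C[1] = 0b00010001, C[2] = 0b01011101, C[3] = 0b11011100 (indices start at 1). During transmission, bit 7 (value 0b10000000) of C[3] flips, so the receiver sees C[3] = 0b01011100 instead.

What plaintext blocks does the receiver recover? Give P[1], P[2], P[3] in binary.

OFB decryption: S_i = E(K, S_{i−1}) with S_{0} = IV; P_i = C_i ⊕ S_i.
Only C[3] changed, to 0b01011100. In OFB, a change in C_i flips the same bit in P_i only; the keystream is unaffected. Decrypting the received ciphertext:
P[1]: S = E(K, 0b11101100) = 0b00110100; 0b00010001 ⊕ 0b00110100 = 0b00100101.
P[2]: S = E(K, 0b00110100) = 0b01111100; 0b01011101 ⊕ 0b01111100 = 0b00100001.
P[3]: S = E(K, 0b01111100) = 0b11000100; 0b01011100 ⊕ 0b11000100 = 0b10011000.
Blocks that differ from the original plaintext: P[3].

P[1] = 0b00100101, P[2] = 0b00100001, P[3] = 0b10011000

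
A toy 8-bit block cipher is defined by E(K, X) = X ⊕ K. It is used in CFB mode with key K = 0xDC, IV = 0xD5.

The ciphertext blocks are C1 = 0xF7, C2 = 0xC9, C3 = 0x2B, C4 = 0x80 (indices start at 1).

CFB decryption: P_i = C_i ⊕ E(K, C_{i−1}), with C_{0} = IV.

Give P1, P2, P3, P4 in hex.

P1 = 0xFE, P2 = 0xE2, P3 = 0x3E, P4 = 0x77

P1: E(K, 0xD5) = 0x09; 0xF7 ⊕ 0x09 = 0xFE.
P2: E(K, 0xF7) = 0x2B; 0xC9 ⊕ 0x2B = 0xE2.
P3: E(K, 0xC9) = 0x15; 0x2B ⊕ 0x15 = 0x3E.
P4: E(K, 0x2B) = 0xF7; 0x80 ⊕ 0xF7 = 0x77.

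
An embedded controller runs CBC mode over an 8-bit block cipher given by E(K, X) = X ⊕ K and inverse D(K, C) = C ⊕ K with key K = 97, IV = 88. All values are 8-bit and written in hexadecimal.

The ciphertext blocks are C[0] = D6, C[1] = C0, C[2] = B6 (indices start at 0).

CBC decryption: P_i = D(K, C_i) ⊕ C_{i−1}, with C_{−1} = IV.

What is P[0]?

P[0] = C9

P[0]: D(K, D6) = 41; 41 ⊕ 88 = C9.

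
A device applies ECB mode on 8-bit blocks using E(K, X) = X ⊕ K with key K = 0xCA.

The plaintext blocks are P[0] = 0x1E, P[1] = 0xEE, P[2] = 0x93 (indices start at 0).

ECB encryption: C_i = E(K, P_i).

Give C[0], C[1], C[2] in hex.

C[0]: E(K, 0x1E) = 0xD4.
C[1]: E(K, 0xEE) = 0x24.
C[2]: E(K, 0x93) = 0x59.

C[0] = 0xD4, C[1] = 0x24, C[2] = 0x59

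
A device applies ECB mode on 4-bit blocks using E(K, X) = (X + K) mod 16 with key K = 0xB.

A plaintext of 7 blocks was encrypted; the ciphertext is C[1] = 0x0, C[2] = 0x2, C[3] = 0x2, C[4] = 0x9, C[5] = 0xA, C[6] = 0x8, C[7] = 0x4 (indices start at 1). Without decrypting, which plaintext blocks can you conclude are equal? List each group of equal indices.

P[2] = P[3]

ECB encrypts each block independently with the same key, so equal ciphertext blocks imply equal plaintext blocks.
C[2] = C[3] = 0x2, so P[2] = P[3].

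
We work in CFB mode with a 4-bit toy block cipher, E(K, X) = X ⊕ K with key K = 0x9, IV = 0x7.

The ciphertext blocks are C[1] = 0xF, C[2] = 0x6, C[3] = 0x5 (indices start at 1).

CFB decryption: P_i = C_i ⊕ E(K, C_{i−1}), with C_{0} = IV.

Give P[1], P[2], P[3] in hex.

P[1] = 0x1, P[2] = 0x0, P[3] = 0xA

P[1]: E(K, 0x7) = 0xE; 0xF ⊕ 0xE = 0x1.
P[2]: E(K, 0xF) = 0x6; 0x6 ⊕ 0x6 = 0x0.
P[3]: E(K, 0x6) = 0xF; 0x5 ⊕ 0xF = 0xA.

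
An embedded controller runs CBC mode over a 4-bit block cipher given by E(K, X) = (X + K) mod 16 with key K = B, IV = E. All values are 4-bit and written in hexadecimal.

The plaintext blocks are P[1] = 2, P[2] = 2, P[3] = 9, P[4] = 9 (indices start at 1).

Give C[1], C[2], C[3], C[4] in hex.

C[1] = 7, C[2] = 0, C[3] = 4, C[4] = 8

CBC encryption: C_i = E(K, P_i ⊕ C_{i−1}), with C_{0} = IV.
C[1]: P[1] ⊕ E = C; E(K, C) = 7.
C[2]: P[2] ⊕ 7 = 5; E(K, 5) = 0.
C[3]: P[3] ⊕ 0 = 9; E(K, 9) = 4.
C[4]: P[4] ⊕ 4 = D; E(K, D) = 8.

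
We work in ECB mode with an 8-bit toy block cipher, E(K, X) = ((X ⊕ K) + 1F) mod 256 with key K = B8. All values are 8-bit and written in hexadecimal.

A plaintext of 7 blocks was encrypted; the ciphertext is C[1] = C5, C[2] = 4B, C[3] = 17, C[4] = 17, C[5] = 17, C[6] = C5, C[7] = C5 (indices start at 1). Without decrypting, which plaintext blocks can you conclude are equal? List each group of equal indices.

ECB encrypts each block independently with the same key, so equal ciphertext blocks imply equal plaintext blocks.
C[1] = C[6] = C[7] = C5, so P[1] = P[6] = P[7].
C[3] = C[4] = C[5] = 17, so P[3] = P[4] = P[5].

P[1] = P[6] = P[7]; P[3] = P[4] = P[5]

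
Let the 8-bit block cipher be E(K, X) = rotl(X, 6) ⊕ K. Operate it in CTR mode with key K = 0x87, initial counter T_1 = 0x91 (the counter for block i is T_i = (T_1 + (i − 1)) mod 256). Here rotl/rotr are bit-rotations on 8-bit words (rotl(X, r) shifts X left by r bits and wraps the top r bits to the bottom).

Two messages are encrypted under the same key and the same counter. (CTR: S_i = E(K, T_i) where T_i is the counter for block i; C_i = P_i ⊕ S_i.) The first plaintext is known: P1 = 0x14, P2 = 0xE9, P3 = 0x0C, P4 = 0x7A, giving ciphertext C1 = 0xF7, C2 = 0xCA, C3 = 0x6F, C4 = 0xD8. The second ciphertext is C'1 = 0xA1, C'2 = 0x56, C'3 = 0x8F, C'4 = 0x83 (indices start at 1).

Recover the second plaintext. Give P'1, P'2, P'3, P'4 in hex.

In CTR with a reused counter, both messages share the same keystream S_i, so C_i ⊕ C'_i = P_i ⊕ P'_i and thus P'_i = P_i ⊕ C_i ⊕ C'_i.
P'1: 0x14 ⊕ 0xF7 ⊕ 0xA1 = 0x42.
P'2: 0xE9 ⊕ 0xCA ⊕ 0x56 = 0x75.
P'3: 0x0C ⊕ 0x6F ⊕ 0x8F = 0xEC.
P'4: 0x7A ⊕ 0xD8 ⊕ 0x83 = 0x21.

P'1 = 0x42, P'2 = 0x75, P'3 = 0xEC, P'4 = 0x21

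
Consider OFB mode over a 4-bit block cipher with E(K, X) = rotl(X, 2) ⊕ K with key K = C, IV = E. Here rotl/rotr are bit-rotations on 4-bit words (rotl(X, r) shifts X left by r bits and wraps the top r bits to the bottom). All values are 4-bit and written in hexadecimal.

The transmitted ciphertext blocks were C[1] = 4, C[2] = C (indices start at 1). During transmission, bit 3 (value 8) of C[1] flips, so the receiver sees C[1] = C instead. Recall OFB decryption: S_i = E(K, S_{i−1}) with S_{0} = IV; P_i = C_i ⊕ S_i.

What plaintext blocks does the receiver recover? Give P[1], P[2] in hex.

P[1] = B, P[2] = D

Only C[1] changed, to C. In OFB, a change in C_i flips the same bit in P_i only; the keystream is unaffected. Decrypting the received ciphertext:
P[1]: S = E(K, E) = 7; C ⊕ 7 = B.
P[2]: S = E(K, 7) = 1; C ⊕ 1 = D.
Blocks that differ from the original plaintext: P[1].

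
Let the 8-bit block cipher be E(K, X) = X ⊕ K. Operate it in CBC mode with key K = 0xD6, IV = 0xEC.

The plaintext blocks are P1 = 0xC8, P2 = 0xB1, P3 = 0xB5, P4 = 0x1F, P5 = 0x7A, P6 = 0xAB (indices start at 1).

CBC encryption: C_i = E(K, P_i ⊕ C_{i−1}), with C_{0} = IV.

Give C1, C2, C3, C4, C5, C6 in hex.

C1: P1 ⊕ 0xEC = 0x24; E(K, 0x24) = 0xF2.
C2: P2 ⊕ 0xF2 = 0x43; E(K, 0x43) = 0x95.
C3: P3 ⊕ 0x95 = 0x20; E(K, 0x20) = 0xF6.
C4: P4 ⊕ 0xF6 = 0xE9; E(K, 0xE9) = 0x3F.
C5: P5 ⊕ 0x3F = 0x45; E(K, 0x45) = 0x93.
C6: P6 ⊕ 0x93 = 0x38; E(K, 0x38) = 0xEE.

C1 = 0xF2, C2 = 0x95, C3 = 0xF6, C4 = 0x3F, C5 = 0x93, C6 = 0xEE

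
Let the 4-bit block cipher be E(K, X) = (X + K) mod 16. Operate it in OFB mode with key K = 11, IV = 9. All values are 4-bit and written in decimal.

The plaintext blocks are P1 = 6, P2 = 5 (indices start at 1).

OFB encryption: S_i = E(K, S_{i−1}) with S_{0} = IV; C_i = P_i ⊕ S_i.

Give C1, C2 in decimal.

C1 = 2, C2 = 10

C1: S = E(K, 9) = 4; 6 ⊕ 4 = 2.
C2: S = E(K, 4) = 15; 5 ⊕ 15 = 10.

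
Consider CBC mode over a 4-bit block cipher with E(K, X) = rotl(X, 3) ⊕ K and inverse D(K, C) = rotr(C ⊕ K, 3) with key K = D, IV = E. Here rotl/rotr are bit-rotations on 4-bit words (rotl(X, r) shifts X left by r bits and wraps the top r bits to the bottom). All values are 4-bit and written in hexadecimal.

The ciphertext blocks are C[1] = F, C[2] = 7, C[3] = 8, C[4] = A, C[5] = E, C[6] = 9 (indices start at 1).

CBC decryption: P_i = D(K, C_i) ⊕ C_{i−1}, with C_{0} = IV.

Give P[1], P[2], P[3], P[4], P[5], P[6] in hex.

P[1]: D(K, F) = 4; 4 ⊕ E = A.
P[2]: D(K, 7) = 5; 5 ⊕ F = A.
P[3]: D(K, 8) = A; A ⊕ 7 = D.
P[4]: D(K, A) = E; E ⊕ 8 = 6.
P[5]: D(K, E) = 6; 6 ⊕ A = C.
P[6]: D(K, 9) = 8; 8 ⊕ E = 6.

P[1] = A, P[2] = A, P[3] = D, P[4] = 6, P[5] = C, P[6] = 6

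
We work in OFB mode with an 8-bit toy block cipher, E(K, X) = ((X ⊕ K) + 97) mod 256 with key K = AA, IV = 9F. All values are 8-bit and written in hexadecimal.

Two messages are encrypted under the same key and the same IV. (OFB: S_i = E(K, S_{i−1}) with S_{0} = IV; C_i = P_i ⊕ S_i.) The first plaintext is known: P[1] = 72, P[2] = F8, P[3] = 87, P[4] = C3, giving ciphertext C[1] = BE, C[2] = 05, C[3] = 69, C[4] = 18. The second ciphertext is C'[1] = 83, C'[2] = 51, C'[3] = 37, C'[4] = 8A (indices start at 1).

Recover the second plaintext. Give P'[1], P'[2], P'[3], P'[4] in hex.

In OFB with a reused IV, both messages share the same keystream S_i, so C_i ⊕ C'_i = P_i ⊕ P'_i and thus P'_i = P_i ⊕ C_i ⊕ C'_i.
P'[1]: 72 ⊕ BE ⊕ 83 = 4F.
P'[2]: F8 ⊕ 05 ⊕ 51 = AC.
P'[3]: 87 ⊕ 69 ⊕ 37 = D9.
P'[4]: C3 ⊕ 18 ⊕ 8A = 51.

P'[1] = 4F, P'[2] = AC, P'[3] = D9, P'[4] = 51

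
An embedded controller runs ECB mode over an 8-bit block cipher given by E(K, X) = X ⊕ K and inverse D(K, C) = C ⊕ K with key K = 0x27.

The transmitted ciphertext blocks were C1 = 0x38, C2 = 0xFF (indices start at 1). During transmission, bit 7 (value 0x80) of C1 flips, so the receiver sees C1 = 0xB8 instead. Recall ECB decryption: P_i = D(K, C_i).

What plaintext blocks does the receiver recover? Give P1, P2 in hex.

P1 = 0x9F, P2 = 0xD8

Only C1 changed, to 0xB8. In ECB, a change in C_i affects only P_i. Decrypting the received ciphertext:
P1: D(K, 0xB8) = 0x9F.
P2: D(K, 0xFF) = 0xD8.
Blocks that differ from the original plaintext: P1.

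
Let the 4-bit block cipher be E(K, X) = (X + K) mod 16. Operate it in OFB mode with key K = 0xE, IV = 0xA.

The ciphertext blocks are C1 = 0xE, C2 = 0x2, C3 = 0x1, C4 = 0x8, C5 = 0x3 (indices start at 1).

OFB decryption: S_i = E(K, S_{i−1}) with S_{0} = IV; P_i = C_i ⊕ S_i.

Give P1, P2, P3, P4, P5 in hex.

P1: S = E(K, 0xA) = 0x8; 0xE ⊕ 0x8 = 0x6.
P2: S = E(K, 0x8) = 0x6; 0x2 ⊕ 0x6 = 0x4.
P3: S = E(K, 0x6) = 0x4; 0x1 ⊕ 0x4 = 0x5.
P4: S = E(K, 0x4) = 0x2; 0x8 ⊕ 0x2 = 0xA.
P5: S = E(K, 0x2) = 0x0; 0x3 ⊕ 0x0 = 0x3.

P1 = 0x6, P2 = 0x4, P3 = 0x5, P4 = 0xA, P5 = 0x3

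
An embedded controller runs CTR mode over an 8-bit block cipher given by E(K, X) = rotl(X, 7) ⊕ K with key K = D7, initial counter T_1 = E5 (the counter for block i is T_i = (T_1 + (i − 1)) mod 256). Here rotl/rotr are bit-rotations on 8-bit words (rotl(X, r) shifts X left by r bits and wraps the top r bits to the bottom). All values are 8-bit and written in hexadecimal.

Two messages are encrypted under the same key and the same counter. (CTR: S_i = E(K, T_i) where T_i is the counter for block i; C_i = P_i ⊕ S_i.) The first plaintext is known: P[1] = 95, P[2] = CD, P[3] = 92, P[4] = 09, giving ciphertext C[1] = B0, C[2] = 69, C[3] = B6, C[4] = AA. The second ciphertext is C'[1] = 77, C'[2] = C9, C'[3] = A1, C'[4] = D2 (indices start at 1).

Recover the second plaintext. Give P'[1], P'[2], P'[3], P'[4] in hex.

In CTR with a reused counter, both messages share the same keystream S_i, so C_i ⊕ C'_i = P_i ⊕ P'_i and thus P'_i = P_i ⊕ C_i ⊕ C'_i.
P'[1]: 95 ⊕ B0 ⊕ 77 = 52.
P'[2]: CD ⊕ 69 ⊕ C9 = 6D.
P'[3]: 92 ⊕ B6 ⊕ A1 = 85.
P'[4]: 09 ⊕ AA ⊕ D2 = 71.

P'[1] = 52, P'[2] = 6D, P'[3] = 85, P'[4] = 71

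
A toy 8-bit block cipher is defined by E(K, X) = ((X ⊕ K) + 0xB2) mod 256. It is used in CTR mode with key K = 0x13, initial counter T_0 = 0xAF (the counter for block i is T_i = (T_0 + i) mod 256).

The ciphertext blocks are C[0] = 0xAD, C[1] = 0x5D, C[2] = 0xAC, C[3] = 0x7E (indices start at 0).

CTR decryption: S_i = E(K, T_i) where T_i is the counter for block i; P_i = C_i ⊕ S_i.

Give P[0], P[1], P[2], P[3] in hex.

P[0]: T = 0xAF, S = E(K, T) = 0x6E; 0xAD ⊕ 0x6E = 0xC3.
P[1]: T = 0xB0, S = E(K, T) = 0x55; 0x5D ⊕ 0x55 = 0x08.
P[2]: T = 0xB1, S = E(K, T) = 0x54; 0xAC ⊕ 0x54 = 0xF8.
P[3]: T = 0xB2, S = E(K, T) = 0x53; 0x7E ⊕ 0x53 = 0x2D.

P[0] = 0xC3, P[1] = 0x08, P[2] = 0xF8, P[3] = 0x2D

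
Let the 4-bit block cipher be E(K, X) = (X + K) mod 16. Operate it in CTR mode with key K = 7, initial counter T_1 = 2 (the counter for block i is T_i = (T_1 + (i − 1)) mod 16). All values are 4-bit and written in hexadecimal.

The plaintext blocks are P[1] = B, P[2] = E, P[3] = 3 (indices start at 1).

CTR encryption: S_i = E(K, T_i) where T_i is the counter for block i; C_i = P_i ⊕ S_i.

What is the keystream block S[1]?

C[1]: T = 2, S = E(K, T) = 9; B ⊕ 9 = 2.
So S[1] = 9.

9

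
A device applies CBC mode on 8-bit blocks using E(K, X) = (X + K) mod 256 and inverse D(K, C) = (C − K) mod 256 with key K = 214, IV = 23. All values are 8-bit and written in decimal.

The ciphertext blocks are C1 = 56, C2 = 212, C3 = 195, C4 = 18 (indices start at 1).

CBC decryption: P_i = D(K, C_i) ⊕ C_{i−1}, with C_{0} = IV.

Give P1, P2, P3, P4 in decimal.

P1: D(K, 56) = 98; 98 ⊕ 23 = 117.
P2: D(K, 212) = 254; 254 ⊕ 56 = 198.
P3: D(K, 195) = 237; 237 ⊕ 212 = 57.
P4: D(K, 18) = 60; 60 ⊕ 195 = 255.

P1 = 117, P2 = 198, P3 = 57, P4 = 255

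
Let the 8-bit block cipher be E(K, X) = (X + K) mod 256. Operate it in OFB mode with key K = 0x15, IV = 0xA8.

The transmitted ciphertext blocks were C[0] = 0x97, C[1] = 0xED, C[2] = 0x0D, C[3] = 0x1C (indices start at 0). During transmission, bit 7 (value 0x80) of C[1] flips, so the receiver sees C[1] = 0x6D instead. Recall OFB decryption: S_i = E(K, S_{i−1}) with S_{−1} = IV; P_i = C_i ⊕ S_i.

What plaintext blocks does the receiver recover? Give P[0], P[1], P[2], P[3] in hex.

Only C[1] changed, to 0x6D. In OFB, a change in C_i flips the same bit in P_i only; the keystream is unaffected. Decrypting the received ciphertext:
P[0]: S = E(K, 0xA8) = 0xBD; 0x97 ⊕ 0xBD = 0x2A.
P[1]: S = E(K, 0xBD) = 0xD2; 0x6D ⊕ 0xD2 = 0xBF.
P[2]: S = E(K, 0xD2) = 0xE7; 0x0D ⊕ 0xE7 = 0xEA.
P[3]: S = E(K, 0xE7) = 0xFC; 0x1C ⊕ 0xFC = 0xE0.
Blocks that differ from the original plaintext: P[1].

P[0] = 0x2A, P[1] = 0xBF, P[2] = 0xEA, P[3] = 0xE0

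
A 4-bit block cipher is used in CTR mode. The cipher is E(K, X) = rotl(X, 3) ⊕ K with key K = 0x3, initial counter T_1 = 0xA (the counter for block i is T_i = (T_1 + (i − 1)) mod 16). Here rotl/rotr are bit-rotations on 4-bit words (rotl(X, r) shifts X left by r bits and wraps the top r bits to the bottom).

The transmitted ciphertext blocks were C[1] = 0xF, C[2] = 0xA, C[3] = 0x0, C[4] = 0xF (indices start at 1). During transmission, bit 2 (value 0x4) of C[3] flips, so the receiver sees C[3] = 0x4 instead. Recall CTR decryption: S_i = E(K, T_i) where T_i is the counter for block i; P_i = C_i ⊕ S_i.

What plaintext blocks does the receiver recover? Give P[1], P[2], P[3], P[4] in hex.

Only C[3] changed, to 0x4. In CTR, a change in C_i flips the same bit in P_i only; the keystream is unaffected. Decrypting the received ciphertext:
P[1]: T = 0xA, S = E(K, T) = 0x6; 0xF ⊕ 0x6 = 0x9.
P[2]: T = 0xB, S = E(K, T) = 0xE; 0xA ⊕ 0xE = 0x4.
P[3]: T = 0xC, S = E(K, T) = 0x5; 0x4 ⊕ 0x5 = 0x1.
P[4]: T = 0xD, S = E(K, T) = 0xD; 0xF ⊕ 0xD = 0x2.
Blocks that differ from the original plaintext: P[3].

P[1] = 0x9, P[2] = 0x4, P[3] = 0x1, P[4] = 0x2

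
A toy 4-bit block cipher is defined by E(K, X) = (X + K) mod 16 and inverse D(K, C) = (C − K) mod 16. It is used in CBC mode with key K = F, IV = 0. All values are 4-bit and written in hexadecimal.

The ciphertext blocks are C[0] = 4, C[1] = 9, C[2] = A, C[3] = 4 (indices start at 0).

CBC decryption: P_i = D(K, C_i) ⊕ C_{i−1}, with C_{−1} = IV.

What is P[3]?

P[3] = F

P[3]: D(K, 4) = 5; 5 ⊕ A = F.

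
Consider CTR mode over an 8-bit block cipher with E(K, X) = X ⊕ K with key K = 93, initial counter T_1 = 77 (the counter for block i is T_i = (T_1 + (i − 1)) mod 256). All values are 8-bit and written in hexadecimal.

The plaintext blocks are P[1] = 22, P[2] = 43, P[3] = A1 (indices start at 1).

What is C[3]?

CTR encryption: S_i = E(K, T_i) where T_i is the counter for block i; C_i = P_i ⊕ S_i.
C[1]: T = 77, S = E(K, T) = E4; 22 ⊕ E4 = C6.
C[2]: T = 78, S = E(K, T) = EB; 43 ⊕ EB = A8.
C[3]: T = 79, S = E(K, T) = EA; A1 ⊕ EA = 4B.

C[3] = 4B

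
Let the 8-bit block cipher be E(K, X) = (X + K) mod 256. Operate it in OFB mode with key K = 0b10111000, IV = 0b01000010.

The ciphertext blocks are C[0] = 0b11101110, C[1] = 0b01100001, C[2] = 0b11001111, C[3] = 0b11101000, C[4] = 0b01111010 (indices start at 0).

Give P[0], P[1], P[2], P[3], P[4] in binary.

OFB decryption: S_i = E(K, S_{i−1}) with S_{−1} = IV; P_i = C_i ⊕ S_i.
P[0]: S = E(K, 0b01000010) = 0b11111010; 0b11101110 ⊕ 0b11111010 = 0b00010100.
P[1]: S = E(K, 0b11111010) = 0b10110010; 0b01100001 ⊕ 0b10110010 = 0b11010011.
P[2]: S = E(K, 0b10110010) = 0b01101010; 0b11001111 ⊕ 0b01101010 = 0b10100101.
P[3]: S = E(K, 0b01101010) = 0b00100010; 0b11101000 ⊕ 0b00100010 = 0b11001010.
P[4]: S = E(K, 0b00100010) = 0b11011010; 0b01111010 ⊕ 0b11011010 = 0b10100000.

P[0] = 0b00010100, P[1] = 0b11010011, P[2] = 0b10100101, P[3] = 0b11001010, P[4] = 0b10100000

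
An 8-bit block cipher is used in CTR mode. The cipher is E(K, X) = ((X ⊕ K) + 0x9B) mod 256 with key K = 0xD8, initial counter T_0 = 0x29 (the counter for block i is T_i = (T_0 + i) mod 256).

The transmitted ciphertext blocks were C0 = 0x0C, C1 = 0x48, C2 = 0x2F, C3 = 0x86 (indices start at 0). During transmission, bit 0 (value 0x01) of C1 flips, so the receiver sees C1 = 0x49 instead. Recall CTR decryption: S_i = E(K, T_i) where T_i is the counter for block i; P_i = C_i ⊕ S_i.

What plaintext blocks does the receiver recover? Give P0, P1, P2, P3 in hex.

Only C1 changed, to 0x49. In CTR, a change in C_i flips the same bit in P_i only; the keystream is unaffected. Decrypting the received ciphertext:
P0: T = 0x29, S = E(K, T) = 0x8C; 0x0C ⊕ 0x8C = 0x80.
P1: T = 0x2A, S = E(K, T) = 0x8D; 0x49 ⊕ 0x8D = 0xC4.
P2: T = 0x2B, S = E(K, T) = 0x8E; 0x2F ⊕ 0x8E = 0xA1.
P3: T = 0x2C, S = E(K, T) = 0x8F; 0x86 ⊕ 0x8F = 0x09.
Blocks that differ from the original plaintext: P1.

P0 = 0x80, P1 = 0xC4, P2 = 0xA1, P3 = 0x09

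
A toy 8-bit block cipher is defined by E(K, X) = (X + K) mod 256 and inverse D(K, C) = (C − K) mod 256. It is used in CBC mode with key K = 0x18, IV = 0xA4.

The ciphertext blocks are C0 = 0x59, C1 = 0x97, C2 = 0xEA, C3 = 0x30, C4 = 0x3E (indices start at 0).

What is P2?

P2 = 0x45

CBC decryption: P_i = D(K, C_i) ⊕ C_{i−1}, with C_{−1} = IV.
P2: D(K, 0xEA) = 0xD2; 0xD2 ⊕ 0x97 = 0x45.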